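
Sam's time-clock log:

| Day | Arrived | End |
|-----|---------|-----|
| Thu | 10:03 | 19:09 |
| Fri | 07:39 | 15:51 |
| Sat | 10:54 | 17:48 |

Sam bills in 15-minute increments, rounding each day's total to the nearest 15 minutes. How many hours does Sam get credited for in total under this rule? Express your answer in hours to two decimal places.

24.25 hours

Thu: 10:03–19:09 = 9 h 6 min → rounds to 9 h 0 min
Fri: 07:39–15:51 = 8 h 12 min → rounds to 8 h 15 min
Sat: 10:54–17:48 = 6 h 54 min → rounds to 7 h 0 min
Total credited: 24 h 15 min.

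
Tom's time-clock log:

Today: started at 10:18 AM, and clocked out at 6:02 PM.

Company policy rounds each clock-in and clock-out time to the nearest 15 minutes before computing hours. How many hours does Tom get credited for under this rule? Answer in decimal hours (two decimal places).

Today: in 10:18 AM→10:15 AM, out 6:02 PM→6:00 PM; 7 h 45 min

7.75 hours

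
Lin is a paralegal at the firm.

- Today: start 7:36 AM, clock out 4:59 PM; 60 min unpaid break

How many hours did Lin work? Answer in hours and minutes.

8 h 23 min

Today: 7:36 AM–4:59 PM = 9 h 23 min; less 60 min break → 8 h 23 min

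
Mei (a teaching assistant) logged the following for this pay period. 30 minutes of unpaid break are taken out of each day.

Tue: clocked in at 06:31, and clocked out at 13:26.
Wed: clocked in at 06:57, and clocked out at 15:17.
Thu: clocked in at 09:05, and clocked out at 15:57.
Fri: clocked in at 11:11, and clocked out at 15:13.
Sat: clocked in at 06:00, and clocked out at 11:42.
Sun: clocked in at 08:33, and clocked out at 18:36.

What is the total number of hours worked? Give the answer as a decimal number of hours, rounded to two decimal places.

38.90 hours

Tue: 06:31–13:26 = 6 h 55 min; less 30 min break → 6 h 25 min
Wed: 06:57–15:17 = 8 h 20 min; less 30 min break → 7 h 50 min
Thu: 09:05–15:57 = 6 h 52 min; less 30 min break → 6 h 22 min
Fri: 11:11–15:13 = 4 h 2 min; less 30 min break → 3 h 32 min
Sat: 06:00–11:42 = 5 h 42 min; less 30 min break → 5 h 12 min
Sun: 08:33–18:36 = 10 h 3 min; less 30 min break → 9 h 33 min
Total: 6 h 25 min + 7 h 50 min + 6 h 22 min + 3 h 32 min + 5 h 12 min + 9 h 33 min = 38 h 54 min.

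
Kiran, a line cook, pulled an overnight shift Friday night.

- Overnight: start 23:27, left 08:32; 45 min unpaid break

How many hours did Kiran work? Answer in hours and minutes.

Overnight: 23:27 → midnight = 0 h 33 min; midnight → 08:32 = 8 h 32 min; span 9 h 5 min; less 45 min break → 8 h 20 min

8 h 20 min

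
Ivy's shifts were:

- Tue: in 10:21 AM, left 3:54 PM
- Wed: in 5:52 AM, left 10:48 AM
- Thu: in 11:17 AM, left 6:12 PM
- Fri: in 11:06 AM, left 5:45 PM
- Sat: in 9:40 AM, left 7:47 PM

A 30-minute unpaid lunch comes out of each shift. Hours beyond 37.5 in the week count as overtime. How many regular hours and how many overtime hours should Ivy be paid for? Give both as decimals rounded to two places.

Regular 31.67 hours, overtime 0.00 hours

Tue: 10:21 AM–3:54 PM = 5 h 33 min; less 30 min break → 5 h 3 min
Wed: 5:52 AM–10:48 AM = 4 h 56 min; less 30 min break → 4 h 26 min
Thu: 11:17 AM–6:12 PM = 6 h 55 min; less 30 min break → 6 h 25 min
Fri: 11:06 AM–5:45 PM = 6 h 39 min; less 30 min break → 6 h 9 min
Sat: 9:40 AM–7:47 PM = 10 h 7 min; less 30 min break → 9 h 37 min
Total worked: 31 h 40 min = 31.67 h.
Threshold 37.5 h → overtime 0 h 0 min, regular 31 h 40 min.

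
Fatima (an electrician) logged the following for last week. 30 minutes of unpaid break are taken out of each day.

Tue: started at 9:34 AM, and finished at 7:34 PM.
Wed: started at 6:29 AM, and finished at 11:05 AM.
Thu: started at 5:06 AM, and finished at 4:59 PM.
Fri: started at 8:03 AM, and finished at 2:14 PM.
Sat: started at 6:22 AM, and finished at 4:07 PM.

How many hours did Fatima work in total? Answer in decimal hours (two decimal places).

39.92 hours

Tue: 9:34 AM–7:34 PM = 10 h 0 min; less 30 min break → 9 h 30 min
Wed: 6:29 AM–11:05 AM = 4 h 36 min; less 30 min break → 4 h 6 min
Thu: 5:06 AM–4:59 PM = 11 h 53 min; less 30 min break → 11 h 23 min
Fri: 8:03 AM–2:14 PM = 6 h 11 min; less 30 min break → 5 h 41 min
Sat: 6:22 AM–4:07 PM = 9 h 45 min; less 30 min break → 9 h 15 min
Total: 9 h 30 min + 4 h 6 min + 11 h 23 min + 5 h 41 min + 9 h 15 min = 39 h 55 min.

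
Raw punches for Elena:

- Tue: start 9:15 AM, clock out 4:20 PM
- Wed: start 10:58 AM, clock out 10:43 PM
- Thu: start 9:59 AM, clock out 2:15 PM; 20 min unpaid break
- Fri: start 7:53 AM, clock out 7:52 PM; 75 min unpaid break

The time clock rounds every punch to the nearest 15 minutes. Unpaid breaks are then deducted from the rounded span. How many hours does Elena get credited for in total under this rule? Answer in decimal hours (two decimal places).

33.17 hours

Tue: in 9:15 AM→9:15 AM, out 4:20 PM→4:15 PM; 7 h 0 min
Wed: in 10:58 AM→11:00 AM, out 10:43 PM→10:45 PM; 11 h 45 min
Thu: in 9:59 AM→10:00 AM, out 2:15 PM→2:15 PM; 4 h 15 min − 20 min = 3 h 55 min
Fri: in 7:53 AM→8:00 AM, out 7:52 PM→7:45 PM; 11 h 45 min − 75 min = 10 h 30 min
Total credited: 33 h 10 min.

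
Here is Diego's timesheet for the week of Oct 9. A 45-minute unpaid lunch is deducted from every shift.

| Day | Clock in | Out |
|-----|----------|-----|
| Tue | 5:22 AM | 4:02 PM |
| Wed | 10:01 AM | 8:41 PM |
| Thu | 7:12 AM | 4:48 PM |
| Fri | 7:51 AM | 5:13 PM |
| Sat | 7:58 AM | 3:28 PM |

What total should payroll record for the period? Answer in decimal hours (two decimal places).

44.05 hours

Tue: 5:22 AM–4:02 PM = 10 h 40 min; less 45 min break → 9 h 55 min
Wed: 10:01 AM–8:41 PM = 10 h 40 min; less 45 min break → 9 h 55 min
Thu: 7:12 AM–4:48 PM = 9 h 36 min; less 45 min break → 8 h 51 min
Fri: 7:51 AM–5:13 PM = 9 h 22 min; less 45 min break → 8 h 37 min
Sat: 7:58 AM–3:28 PM = 7 h 30 min; less 45 min break → 6 h 45 min
Total: 9 h 55 min + 9 h 55 min + 8 h 51 min + 8 h 37 min + 6 h 45 min = 44 h 3 min.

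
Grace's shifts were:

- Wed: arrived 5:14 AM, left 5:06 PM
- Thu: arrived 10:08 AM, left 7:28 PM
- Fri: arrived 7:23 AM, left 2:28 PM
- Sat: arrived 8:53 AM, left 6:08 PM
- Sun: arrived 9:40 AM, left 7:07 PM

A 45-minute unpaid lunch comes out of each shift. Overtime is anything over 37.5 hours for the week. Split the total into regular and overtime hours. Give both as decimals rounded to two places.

Wed: 5:14 AM–5:06 PM = 11 h 52 min; less 45 min break → 11 h 7 min
Thu: 10:08 AM–7:28 PM = 9 h 20 min; less 45 min break → 8 h 35 min
Fri: 7:23 AM–2:28 PM = 7 h 5 min; less 45 min break → 6 h 20 min
Sat: 8:53 AM–6:08 PM = 9 h 15 min; less 45 min break → 8 h 30 min
Sun: 9:40 AM–7:07 PM = 9 h 27 min; less 45 min break → 8 h 42 min
Total worked: 43 h 14 min = 43.23 h.
Threshold 37.5 h → overtime 5 h 44 min, regular 37 h 30 min.

Regular 37.50 hours, overtime 5.73 hours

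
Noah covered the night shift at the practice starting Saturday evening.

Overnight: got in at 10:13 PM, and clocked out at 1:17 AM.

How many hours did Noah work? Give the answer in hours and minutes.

3 h 4 min

Overnight: 10:13 PM → midnight = 1 h 47 min; midnight → 1:17 AM = 1 h 17 min; span 3 h 4 min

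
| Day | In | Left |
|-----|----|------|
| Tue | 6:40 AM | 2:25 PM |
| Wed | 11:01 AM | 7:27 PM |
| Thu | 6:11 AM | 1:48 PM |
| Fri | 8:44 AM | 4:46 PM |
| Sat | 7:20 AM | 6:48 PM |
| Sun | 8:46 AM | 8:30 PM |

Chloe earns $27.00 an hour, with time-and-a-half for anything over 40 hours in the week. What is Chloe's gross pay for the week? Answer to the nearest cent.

Tue: 6:40 AM–2:25 PM = 7 h 45 min
Wed: 11:01 AM–7:27 PM = 8 h 26 min
Thu: 6:11 AM–1:48 PM = 7 h 37 min
Fri: 8:44 AM–4:46 PM = 8 h 2 min
Sat: 7:20 AM–6:48 PM = 11 h 28 min
Sun: 8:46 AM–8:30 PM = 11 h 44 min
Total worked: 55 h 2 min = 3302 min.
Regular 40 h 0 min = 2400 min at $27.00/h; overtime 15 h 2 min = 902 min at $40.50/h.
Pay = (2400 × $27.00 + 902 × $40.50) ÷ 60 = $1688.85.

$1688.85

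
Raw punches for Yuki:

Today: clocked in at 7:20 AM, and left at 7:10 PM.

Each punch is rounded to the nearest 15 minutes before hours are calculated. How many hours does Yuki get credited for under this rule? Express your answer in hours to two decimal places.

Today: in 7:20 AM→7:15 AM, out 7:10 PM→7:15 PM; 12 h 0 min

12.00 hours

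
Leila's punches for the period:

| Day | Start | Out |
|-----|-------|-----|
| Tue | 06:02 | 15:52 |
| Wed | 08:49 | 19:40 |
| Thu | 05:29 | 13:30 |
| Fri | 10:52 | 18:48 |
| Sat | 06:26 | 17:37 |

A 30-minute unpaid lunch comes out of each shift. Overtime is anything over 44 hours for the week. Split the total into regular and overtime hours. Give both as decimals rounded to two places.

Regular 44.00 hours, overtime 1.32 hours

Tue: 06:02–15:52 = 9 h 50 min; less 30 min break → 9 h 20 min
Wed: 08:49–19:40 = 10 h 51 min; less 30 min break → 10 h 21 min
Thu: 05:29–13:30 = 8 h 1 min; less 30 min break → 7 h 31 min
Fri: 10:52–18:48 = 7 h 56 min; less 30 min break → 7 h 26 min
Sat: 06:26–17:37 = 11 h 11 min; less 30 min break → 10 h 41 min
Total worked: 45 h 19 min = 45.32 h.
Threshold 44 h → overtime 1 h 19 min, regular 44 h 0 min.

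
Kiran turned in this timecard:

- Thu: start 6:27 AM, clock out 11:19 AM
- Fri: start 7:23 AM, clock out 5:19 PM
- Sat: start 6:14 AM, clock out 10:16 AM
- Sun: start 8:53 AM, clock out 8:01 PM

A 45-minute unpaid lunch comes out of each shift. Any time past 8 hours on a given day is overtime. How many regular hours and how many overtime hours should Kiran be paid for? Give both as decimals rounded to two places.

Regular 23.40 hours, overtime 3.57 hours

Thu: 6:27 AM–11:19 AM = 4 h 52 min; less 45 min break → 4 h 7 min
Fri: 7:23 AM–5:19 PM = 9 h 56 min; less 45 min break → 9 h 11 min
Sat: 6:14 AM–10:16 AM = 4 h 2 min; less 45 min break → 3 h 17 min
Sun: 8:53 AM–8:01 PM = 11 h 8 min; less 45 min break → 10 h 23 min
Thu reg 4 h 7 min / OT 0 h 0 min; Fri reg 8 h 0 min / OT 1 h 11 min; Sat reg 3 h 17 min / OT 0 h 0 min; Sun reg 8 h 0 min / OT 2 h 23 min.
Totals: regular 23 h 24 min, overtime 3 h 34 min.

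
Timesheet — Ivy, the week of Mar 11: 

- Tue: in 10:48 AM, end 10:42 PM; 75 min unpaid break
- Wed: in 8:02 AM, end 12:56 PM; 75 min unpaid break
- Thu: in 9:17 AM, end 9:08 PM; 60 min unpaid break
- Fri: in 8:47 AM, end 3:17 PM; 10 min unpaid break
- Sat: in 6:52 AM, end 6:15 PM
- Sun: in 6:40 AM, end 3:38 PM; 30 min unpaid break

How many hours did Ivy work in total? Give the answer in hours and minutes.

51 h 20 min

Tue: 10:48 AM–10:42 PM = 11 h 54 min; less 75 min break → 10 h 39 min
Wed: 8:02 AM–12:56 PM = 4 h 54 min; less 75 min break → 3 h 39 min
Thu: 9:17 AM–9:08 PM = 11 h 51 min; less 60 min break → 10 h 51 min
Fri: 8:47 AM–3:17 PM = 6 h 30 min; less 10 min break → 6 h 20 min
Sat: 6:52 AM–6:15 PM = 11 h 23 min
Sun: 6:40 AM–3:38 PM = 8 h 58 min; less 30 min break → 8 h 28 min
Total: 10 h 39 min + 3 h 39 min + 10 h 51 min + 6 h 20 min + 11 h 23 min + 8 h 28 min = 51 h 20 min.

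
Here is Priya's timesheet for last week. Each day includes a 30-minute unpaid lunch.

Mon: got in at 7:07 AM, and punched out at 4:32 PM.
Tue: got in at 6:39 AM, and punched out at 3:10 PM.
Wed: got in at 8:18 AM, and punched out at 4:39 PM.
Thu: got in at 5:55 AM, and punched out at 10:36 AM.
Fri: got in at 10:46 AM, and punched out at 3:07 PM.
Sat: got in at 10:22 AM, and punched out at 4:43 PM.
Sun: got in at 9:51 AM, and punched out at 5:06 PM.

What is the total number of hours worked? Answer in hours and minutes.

Mon: 7:07 AM–4:32 PM = 9 h 25 min; less 30 min break → 8 h 55 min
Tue: 6:39 AM–3:10 PM = 8 h 31 min; less 30 min break → 8 h 1 min
Wed: 8:18 AM–4:39 PM = 8 h 21 min; less 30 min break → 7 h 51 min
Thu: 5:55 AM–10:36 AM = 4 h 41 min; less 30 min break → 4 h 11 min
Fri: 10:46 AM–3:07 PM = 4 h 21 min; less 30 min break → 3 h 51 min
Sat: 10:22 AM–4:43 PM = 6 h 21 min; less 30 min break → 5 h 51 min
Sun: 9:51 AM–5:06 PM = 7 h 15 min; less 30 min break → 6 h 45 min
Total: 8 h 55 min + 8 h 1 min + 7 h 51 min + 4 h 11 min + 3 h 51 min + 5 h 51 min + 6 h 45 min = 45 h 25 min.

45 h 25 min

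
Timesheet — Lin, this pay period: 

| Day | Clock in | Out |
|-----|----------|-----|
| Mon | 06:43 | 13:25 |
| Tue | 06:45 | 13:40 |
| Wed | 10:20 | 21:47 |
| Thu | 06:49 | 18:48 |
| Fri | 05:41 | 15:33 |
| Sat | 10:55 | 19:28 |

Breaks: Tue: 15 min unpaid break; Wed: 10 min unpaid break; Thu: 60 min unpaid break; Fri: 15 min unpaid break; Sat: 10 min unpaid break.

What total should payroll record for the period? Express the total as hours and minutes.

Mon: 06:43–13:25 = 6 h 42 min
Tue: 06:45–13:40 = 6 h 55 min; less 15 min break → 6 h 40 min
Wed: 10:20–21:47 = 11 h 27 min; less 10 min break → 11 h 17 min
Thu: 06:49–18:48 = 11 h 59 min; less 60 min break → 10 h 59 min
Fri: 05:41–15:33 = 9 h 52 min; less 15 min break → 9 h 37 min
Sat: 10:55–19:28 = 8 h 33 min; less 10 min break → 8 h 23 min
Total: 6 h 42 min + 6 h 40 min + 11 h 17 min + 10 h 59 min + 9 h 37 min + 8 h 23 min = 53 h 38 min.

53 h 38 min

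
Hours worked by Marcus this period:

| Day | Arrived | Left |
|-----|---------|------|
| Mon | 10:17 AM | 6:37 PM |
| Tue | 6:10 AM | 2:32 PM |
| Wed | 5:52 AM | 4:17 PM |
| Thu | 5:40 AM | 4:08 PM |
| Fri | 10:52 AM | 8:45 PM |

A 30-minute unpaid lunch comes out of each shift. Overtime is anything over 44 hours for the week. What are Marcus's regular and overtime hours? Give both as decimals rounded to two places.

Mon: 10:17 AM–6:37 PM = 8 h 20 min; less 30 min break → 7 h 50 min
Tue: 6:10 AM–2:32 PM = 8 h 22 min; less 30 min break → 7 h 52 min
Wed: 5:52 AM–4:17 PM = 10 h 25 min; less 30 min break → 9 h 55 min
Thu: 5:40 AM–4:08 PM = 10 h 28 min; less 30 min break → 9 h 58 min
Fri: 10:52 AM–8:45 PM = 9 h 53 min; less 30 min break → 9 h 23 min
Total worked: 44 h 58 min = 44.97 h.
Threshold 44 h → overtime 0 h 58 min, regular 44 h 0 min.

Regular 44.00 hours, overtime 0.97 hours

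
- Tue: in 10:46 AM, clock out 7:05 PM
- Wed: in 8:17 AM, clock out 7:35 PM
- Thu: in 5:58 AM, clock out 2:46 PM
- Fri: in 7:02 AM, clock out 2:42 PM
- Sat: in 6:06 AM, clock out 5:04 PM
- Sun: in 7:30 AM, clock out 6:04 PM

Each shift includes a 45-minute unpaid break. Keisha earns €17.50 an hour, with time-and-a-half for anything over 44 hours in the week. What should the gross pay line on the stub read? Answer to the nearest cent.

Tue: 10:46 AM–7:05 PM = 8 h 19 min; less 45 min break → 7 h 34 min
Wed: 8:17 AM–7:35 PM = 11 h 18 min; less 45 min break → 10 h 33 min
Thu: 5:58 AM–2:46 PM = 8 h 48 min; less 45 min break → 8 h 3 min
Fri: 7:02 AM–2:42 PM = 7 h 40 min; less 45 min break → 6 h 55 min
Sat: 6:06 AM–5:04 PM = 10 h 58 min; less 45 min break → 10 h 13 min
Sun: 7:30 AM–6:04 PM = 10 h 34 min; less 45 min break → 9 h 49 min
Total worked: 53 h 7 min = 3187 min.
Regular 44 h 0 min = 2640 min at €17.50/h; overtime 9 h 7 min = 547 min at €26.25/h.
Pay = (2640 × €17.50 + 547 × €26.25) ÷ 60 = €1009.31.

€1009.31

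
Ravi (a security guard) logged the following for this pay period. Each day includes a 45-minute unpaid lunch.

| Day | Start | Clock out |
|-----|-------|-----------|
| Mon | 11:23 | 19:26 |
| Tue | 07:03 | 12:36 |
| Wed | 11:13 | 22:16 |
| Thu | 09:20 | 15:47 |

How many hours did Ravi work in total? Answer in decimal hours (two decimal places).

28.10 hours

Mon: 11:23–19:26 = 8 h 3 min; less 45 min break → 7 h 18 min
Tue: 07:03–12:36 = 5 h 33 min; less 45 min break → 4 h 48 min
Wed: 11:13–22:16 = 11 h 3 min; less 45 min break → 10 h 18 min
Thu: 09:20–15:47 = 6 h 27 min; less 45 min break → 5 h 42 min
Total: 7 h 18 min + 4 h 48 min + 10 h 18 min + 5 h 42 min = 28 h 6 min.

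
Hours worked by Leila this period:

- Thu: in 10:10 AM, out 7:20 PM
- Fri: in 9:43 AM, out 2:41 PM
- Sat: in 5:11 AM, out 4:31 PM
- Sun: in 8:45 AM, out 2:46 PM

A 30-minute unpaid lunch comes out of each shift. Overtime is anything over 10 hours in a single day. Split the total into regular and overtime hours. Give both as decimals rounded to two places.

Regular 28.65 hours, overtime 0.83 hours

Thu: 10:10 AM–7:20 PM = 9 h 10 min; less 30 min break → 8 h 40 min
Fri: 9:43 AM–2:41 PM = 4 h 58 min; less 30 min break → 4 h 28 min
Sat: 5:11 AM–4:31 PM = 11 h 20 min; less 30 min break → 10 h 50 min
Sun: 8:45 AM–2:46 PM = 6 h 1 min; less 30 min break → 5 h 31 min
Thu reg 8 h 40 min / OT 0 h 0 min; Fri reg 4 h 28 min / OT 0 h 0 min; Sat reg 10 h 0 min / OT 0 h 50 min; Sun reg 5 h 31 min / OT 0 h 0 min.
Totals: regular 28 h 39 min, overtime 0 h 50 min.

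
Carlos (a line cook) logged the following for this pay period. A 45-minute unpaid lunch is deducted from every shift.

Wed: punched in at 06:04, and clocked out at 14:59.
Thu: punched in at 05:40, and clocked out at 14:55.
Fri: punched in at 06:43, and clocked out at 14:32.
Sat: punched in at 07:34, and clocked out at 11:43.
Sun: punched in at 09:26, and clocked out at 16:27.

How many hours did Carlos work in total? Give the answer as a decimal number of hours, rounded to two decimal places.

Wed: 06:04–14:59 = 8 h 55 min; less 45 min break → 8 h 10 min
Thu: 05:40–14:55 = 9 h 15 min; less 45 min break → 8 h 30 min
Fri: 06:43–14:32 = 7 h 49 min; less 45 min break → 7 h 4 min
Sat: 07:34–11:43 = 4 h 9 min; less 45 min break → 3 h 24 min
Sun: 09:26–16:27 = 7 h 1 min; less 45 min break → 6 h 16 min
Total: 8 h 10 min + 8 h 30 min + 7 h 4 min + 3 h 24 min + 6 h 16 min = 33 h 24 min.

33.40 hours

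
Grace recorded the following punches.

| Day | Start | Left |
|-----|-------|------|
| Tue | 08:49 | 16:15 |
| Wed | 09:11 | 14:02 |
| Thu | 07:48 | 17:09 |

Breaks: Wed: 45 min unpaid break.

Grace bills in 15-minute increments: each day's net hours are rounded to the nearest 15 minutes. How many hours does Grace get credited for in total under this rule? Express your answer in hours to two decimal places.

Tue: 08:49–16:15 = 7 h 26 min → rounds to 7 h 30 min
Wed: 09:11–14:02 = 4 h 51 min − 45 min = 4 h 6 min → rounds to 4 h 0 min
Thu: 07:48–17:09 = 9 h 21 min → rounds to 9 h 15 min
Total credited: 20 h 45 min.

20.75 hours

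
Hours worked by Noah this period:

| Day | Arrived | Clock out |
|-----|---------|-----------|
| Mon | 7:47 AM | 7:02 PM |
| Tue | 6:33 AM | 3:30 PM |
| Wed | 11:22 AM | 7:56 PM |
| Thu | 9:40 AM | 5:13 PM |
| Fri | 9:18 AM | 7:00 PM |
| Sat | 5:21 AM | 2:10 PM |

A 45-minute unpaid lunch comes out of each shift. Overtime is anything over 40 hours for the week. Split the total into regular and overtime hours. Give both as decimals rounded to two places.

Mon: 7:47 AM–7:02 PM = 11 h 15 min; less 45 min break → 10 h 30 min
Tue: 6:33 AM–3:30 PM = 8 h 57 min; less 45 min break → 8 h 12 min
Wed: 11:22 AM–7:56 PM = 8 h 34 min; less 45 min break → 7 h 49 min
Thu: 9:40 AM–5:13 PM = 7 h 33 min; less 45 min break → 6 h 48 min
Fri: 9:18 AM–7:00 PM = 9 h 42 min; less 45 min break → 8 h 57 min
Sat: 5:21 AM–2:10 PM = 8 h 49 min; less 45 min break → 8 h 4 min
Total worked: 50 h 20 min = 50.33 h.
Threshold 40 h → overtime 10 h 20 min, regular 40 h 0 min.

Regular 40.00 hours, overtime 10.33 hours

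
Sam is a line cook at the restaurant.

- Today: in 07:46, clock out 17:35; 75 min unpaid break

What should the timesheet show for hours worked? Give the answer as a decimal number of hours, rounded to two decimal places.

8.57 hours

Today: 07:46–17:35 = 9 h 49 min; less 75 min break → 8 h 34 min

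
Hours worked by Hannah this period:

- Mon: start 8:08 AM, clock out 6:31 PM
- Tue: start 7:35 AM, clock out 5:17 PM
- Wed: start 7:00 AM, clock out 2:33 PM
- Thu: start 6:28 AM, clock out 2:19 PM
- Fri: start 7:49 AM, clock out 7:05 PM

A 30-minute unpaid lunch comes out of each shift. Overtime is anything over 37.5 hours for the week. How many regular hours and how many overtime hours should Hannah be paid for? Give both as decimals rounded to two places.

Mon: 8:08 AM–6:31 PM = 10 h 23 min; less 30 min break → 9 h 53 min
Tue: 7:35 AM–5:17 PM = 9 h 42 min; less 30 min break → 9 h 12 min
Wed: 7:00 AM–2:33 PM = 7 h 33 min; less 30 min break → 7 h 3 min
Thu: 6:28 AM–2:19 PM = 7 h 51 min; less 30 min break → 7 h 21 min
Fri: 7:49 AM–7:05 PM = 11 h 16 min; less 30 min break → 10 h 46 min
Total worked: 44 h 15 min = 44.25 h.
Threshold 37.5 h → overtime 6 h 45 min, regular 37 h 30 min.

Regular 37.50 hours, overtime 6.75 hours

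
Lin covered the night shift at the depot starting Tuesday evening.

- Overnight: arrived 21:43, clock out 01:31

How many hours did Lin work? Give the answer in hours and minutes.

3 h 48 min

Overnight: 21:43 → midnight = 2 h 17 min; midnight → 01:31 = 1 h 31 min; span 3 h 48 min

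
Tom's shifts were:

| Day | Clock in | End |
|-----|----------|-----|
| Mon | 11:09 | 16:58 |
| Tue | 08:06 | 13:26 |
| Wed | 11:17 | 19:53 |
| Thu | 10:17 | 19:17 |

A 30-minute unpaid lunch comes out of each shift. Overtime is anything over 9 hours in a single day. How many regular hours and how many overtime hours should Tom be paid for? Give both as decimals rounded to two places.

Mon: 11:09–16:58 = 5 h 49 min; less 30 min break → 5 h 19 min
Tue: 08:06–13:26 = 5 h 20 min; less 30 min break → 4 h 50 min
Wed: 11:17–19:53 = 8 h 36 min; less 30 min break → 8 h 6 min
Thu: 10:17–19:17 = 9 h 0 min; less 30 min break → 8 h 30 min
Mon reg 5 h 19 min / OT 0 h 0 min; Tue reg 4 h 50 min / OT 0 h 0 min; Wed reg 8 h 6 min / OT 0 h 0 min; Thu reg 8 h 30 min / OT 0 h 0 min.
Totals: regular 26 h 45 min, overtime 0 h 0 min.

Regular 26.75 hours, overtime 0.00 hours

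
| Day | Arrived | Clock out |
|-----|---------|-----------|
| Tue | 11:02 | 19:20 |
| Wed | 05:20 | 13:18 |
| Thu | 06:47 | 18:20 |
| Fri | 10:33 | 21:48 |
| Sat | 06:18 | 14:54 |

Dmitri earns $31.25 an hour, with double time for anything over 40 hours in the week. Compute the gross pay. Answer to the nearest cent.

$1729.17

Tue: 11:02–19:20 = 8 h 18 min
Wed: 05:20–13:18 = 7 h 58 min
Thu: 06:47–18:20 = 11 h 33 min
Fri: 10:33–21:48 = 11 h 15 min
Sat: 06:18–14:54 = 8 h 36 min
Total worked: 47 h 40 min = 2860 min.
Regular 40 h 0 min = 2400 min at $31.25/h; overtime 7 h 40 min = 460 min at $62.50/h.
Pay = (2400 × $31.25 + 460 × $62.50) ÷ 60 = $1729.17.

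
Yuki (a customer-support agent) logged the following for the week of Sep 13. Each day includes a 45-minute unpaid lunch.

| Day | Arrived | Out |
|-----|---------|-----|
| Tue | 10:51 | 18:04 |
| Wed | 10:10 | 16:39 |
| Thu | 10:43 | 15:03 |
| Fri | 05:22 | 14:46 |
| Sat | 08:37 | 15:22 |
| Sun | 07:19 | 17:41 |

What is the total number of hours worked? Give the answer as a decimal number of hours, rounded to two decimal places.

Tue: 10:51–18:04 = 7 h 13 min; less 45 min break → 6 h 28 min
Wed: 10:10–16:39 = 6 h 29 min; less 45 min break → 5 h 44 min
Thu: 10:43–15:03 = 4 h 20 min; less 45 min break → 3 h 35 min
Fri: 05:22–14:46 = 9 h 24 min; less 45 min break → 8 h 39 min
Sat: 08:37–15:22 = 6 h 45 min; less 45 min break → 6 h 0 min
Sun: 07:19–17:41 = 10 h 22 min; less 45 min break → 9 h 37 min
Total: 6 h 28 min + 5 h 44 min + 3 h 35 min + 8 h 39 min + 6 h 0 min + 9 h 37 min = 40 h 3 min.

40.05 hours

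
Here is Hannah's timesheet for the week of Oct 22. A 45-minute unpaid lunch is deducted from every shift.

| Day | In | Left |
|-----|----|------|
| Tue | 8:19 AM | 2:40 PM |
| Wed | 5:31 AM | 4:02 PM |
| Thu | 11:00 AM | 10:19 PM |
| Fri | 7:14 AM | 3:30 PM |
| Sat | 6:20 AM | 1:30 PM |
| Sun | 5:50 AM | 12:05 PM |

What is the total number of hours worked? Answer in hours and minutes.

Tue: 8:19 AM–2:40 PM = 6 h 21 min; less 45 min break → 5 h 36 min
Wed: 5:31 AM–4:02 PM = 10 h 31 min; less 45 min break → 9 h 46 min
Thu: 11:00 AM–10:19 PM = 11 h 19 min; less 45 min break → 10 h 34 min
Fri: 7:14 AM–3:30 PM = 8 h 16 min; less 45 min break → 7 h 31 min
Sat: 6:20 AM–1:30 PM = 7 h 10 min; less 45 min break → 6 h 25 min
Sun: 5:50 AM–12:05 PM = 6 h 15 min; less 45 min break → 5 h 30 min
Total: 5 h 36 min + 9 h 46 min + 10 h 34 min + 7 h 31 min + 6 h 25 min + 5 h 30 min = 45 h 22 min.

45 h 22 min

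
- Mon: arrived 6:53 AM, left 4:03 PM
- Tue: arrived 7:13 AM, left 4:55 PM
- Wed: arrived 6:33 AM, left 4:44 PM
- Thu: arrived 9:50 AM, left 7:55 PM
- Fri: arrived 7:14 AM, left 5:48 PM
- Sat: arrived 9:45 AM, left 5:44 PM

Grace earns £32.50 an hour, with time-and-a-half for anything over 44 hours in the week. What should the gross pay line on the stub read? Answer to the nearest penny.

£2097.06

Mon: 6:53 AM–4:03 PM = 9 h 10 min
Tue: 7:13 AM–4:55 PM = 9 h 42 min
Wed: 6:33 AM–4:44 PM = 10 h 11 min
Thu: 9:50 AM–7:55 PM = 10 h 5 min
Fri: 7:14 AM–5:48 PM = 10 h 34 min
Sat: 9:45 AM–5:44 PM = 7 h 59 min
Total worked: 57 h 41 min = 3461 min.
Regular 44 h 0 min = 2640 min at £32.50/h; overtime 13 h 41 min = 821 min at £48.75/h.
Pay = (2640 × £32.50 + 821 × £48.75) ÷ 60 = £2097.06.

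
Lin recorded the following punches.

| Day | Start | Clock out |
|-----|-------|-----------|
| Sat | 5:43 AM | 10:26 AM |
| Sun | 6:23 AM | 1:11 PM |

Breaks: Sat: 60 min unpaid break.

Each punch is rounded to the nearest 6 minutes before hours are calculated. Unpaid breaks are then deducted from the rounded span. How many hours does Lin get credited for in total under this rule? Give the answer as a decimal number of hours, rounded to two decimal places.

Sat: in 5:43 AM→5:42 AM, out 10:26 AM→10:24 AM; 4 h 42 min − 60 min = 3 h 42 min
Sun: in 6:23 AM→6:24 AM, out 1:11 PM→1:12 PM; 6 h 48 min
Total credited: 10 h 30 min.

10.50 hours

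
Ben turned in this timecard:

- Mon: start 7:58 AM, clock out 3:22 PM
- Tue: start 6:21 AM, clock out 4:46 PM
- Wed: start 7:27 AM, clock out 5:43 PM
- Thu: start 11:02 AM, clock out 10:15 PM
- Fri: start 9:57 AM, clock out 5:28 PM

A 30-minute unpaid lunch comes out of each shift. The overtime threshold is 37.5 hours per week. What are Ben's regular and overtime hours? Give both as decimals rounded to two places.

Regular 37.50 hours, overtime 6.82 hours

Mon: 7:58 AM–3:22 PM = 7 h 24 min; less 30 min break → 6 h 54 min
Tue: 6:21 AM–4:46 PM = 10 h 25 min; less 30 min break → 9 h 55 min
Wed: 7:27 AM–5:43 PM = 10 h 16 min; less 30 min break → 9 h 46 min
Thu: 11:02 AM–10:15 PM = 11 h 13 min; less 30 min break → 10 h 43 min
Fri: 9:57 AM–5:28 PM = 7 h 31 min; less 30 min break → 7 h 1 min
Total worked: 44 h 19 min = 44.32 h.
Threshold 37.5 h → overtime 6 h 49 min, regular 37 h 30 min.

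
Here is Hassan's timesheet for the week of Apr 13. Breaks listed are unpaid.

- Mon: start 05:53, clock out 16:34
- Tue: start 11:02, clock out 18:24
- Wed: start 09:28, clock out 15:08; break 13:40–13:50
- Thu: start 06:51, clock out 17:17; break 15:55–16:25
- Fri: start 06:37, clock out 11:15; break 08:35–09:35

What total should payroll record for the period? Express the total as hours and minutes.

Mon: 05:53–16:34 = 10 h 41 min
Tue: 11:02–18:24 = 7 h 22 min
Wed: 09:28–15:08 = 5 h 40 min; less 10 min break → 5 h 30 min
Thu: 06:51–17:17 = 10 h 26 min; less 30 min break → 9 h 56 min
Fri: 06:37–11:15 = 4 h 38 min; less 60 min break → 3 h 38 min
Total: 10 h 41 min + 7 h 22 min + 5 h 30 min + 9 h 56 min + 3 h 38 min = 37 h 7 min.

37 h 7 min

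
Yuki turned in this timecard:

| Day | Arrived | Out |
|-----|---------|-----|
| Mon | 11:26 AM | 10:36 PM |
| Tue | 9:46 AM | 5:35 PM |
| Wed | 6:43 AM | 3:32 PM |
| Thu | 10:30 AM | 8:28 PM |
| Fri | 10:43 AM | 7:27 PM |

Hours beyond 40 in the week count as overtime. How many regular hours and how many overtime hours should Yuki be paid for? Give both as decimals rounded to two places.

Regular 40.00 hours, overtime 6.50 hours

Mon: 11:26 AM–10:36 PM = 11 h 10 min
Tue: 9:46 AM–5:35 PM = 7 h 49 min
Wed: 6:43 AM–3:32 PM = 8 h 49 min
Thu: 10:30 AM–8:28 PM = 9 h 58 min
Fri: 10:43 AM–7:27 PM = 8 h 44 min
Total worked: 46 h 30 min = 46.50 h.
Threshold 40 h → overtime 6 h 30 min, regular 40 h 0 min.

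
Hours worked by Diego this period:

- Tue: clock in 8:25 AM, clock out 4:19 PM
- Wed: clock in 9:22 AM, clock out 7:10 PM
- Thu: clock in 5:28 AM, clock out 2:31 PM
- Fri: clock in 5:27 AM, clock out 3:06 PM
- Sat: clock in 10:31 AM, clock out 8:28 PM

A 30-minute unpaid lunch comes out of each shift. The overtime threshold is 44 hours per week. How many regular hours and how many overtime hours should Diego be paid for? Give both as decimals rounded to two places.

Tue: 8:25 AM–4:19 PM = 7 h 54 min; less 30 min break → 7 h 24 min
Wed: 9:22 AM–7:10 PM = 9 h 48 min; less 30 min break → 9 h 18 min
Thu: 5:28 AM–2:31 PM = 9 h 3 min; less 30 min break → 8 h 33 min
Fri: 5:27 AM–3:06 PM = 9 h 39 min; less 30 min break → 9 h 9 min
Sat: 10:31 AM–8:28 PM = 9 h 57 min; less 30 min break → 9 h 27 min
Total worked: 43 h 51 min = 43.85 h.
Threshold 44 h → overtime 0 h 0 min, regular 43 h 51 min.

Regular 43.85 hours, overtime 0.00 hours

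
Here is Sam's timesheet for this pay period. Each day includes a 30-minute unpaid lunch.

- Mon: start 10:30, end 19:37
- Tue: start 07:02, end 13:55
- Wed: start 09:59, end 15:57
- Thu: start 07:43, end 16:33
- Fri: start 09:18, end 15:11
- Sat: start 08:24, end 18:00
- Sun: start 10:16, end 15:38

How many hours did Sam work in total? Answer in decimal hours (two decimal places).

Mon: 10:30–19:37 = 9 h 7 min; less 30 min break → 8 h 37 min
Tue: 07:02–13:55 = 6 h 53 min; less 30 min break → 6 h 23 min
Wed: 09:59–15:57 = 5 h 58 min; less 30 min break → 5 h 28 min
Thu: 07:43–16:33 = 8 h 50 min; less 30 min break → 8 h 20 min
Fri: 09:18–15:11 = 5 h 53 min; less 30 min break → 5 h 23 min
Sat: 08:24–18:00 = 9 h 36 min; less 30 min break → 9 h 6 min
Sun: 10:16–15:38 = 5 h 22 min; less 30 min break → 4 h 52 min
Total: 8 h 37 min + 6 h 23 min + 5 h 28 min + 8 h 20 min + 5 h 23 min + 9 h 6 min + 4 h 52 min = 48 h 9 min.

48.15 hours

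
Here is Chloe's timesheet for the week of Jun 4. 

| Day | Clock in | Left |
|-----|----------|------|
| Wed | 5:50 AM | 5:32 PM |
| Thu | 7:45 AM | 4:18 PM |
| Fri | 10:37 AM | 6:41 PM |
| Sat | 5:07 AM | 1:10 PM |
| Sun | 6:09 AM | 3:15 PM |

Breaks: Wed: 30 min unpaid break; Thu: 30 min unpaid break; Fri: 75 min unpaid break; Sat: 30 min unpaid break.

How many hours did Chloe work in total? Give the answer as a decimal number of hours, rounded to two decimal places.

Wed: 5:50 AM–5:32 PM = 11 h 42 min; less 30 min break → 11 h 12 min
Thu: 7:45 AM–4:18 PM = 8 h 33 min; less 30 min break → 8 h 3 min
Fri: 10:37 AM–6:41 PM = 8 h 4 min; less 75 min break → 6 h 49 min
Sat: 5:07 AM–1:10 PM = 8 h 3 min; less 30 min break → 7 h 33 min
Sun: 6:09 AM–3:15 PM = 9 h 6 min
Total: 11 h 12 min + 8 h 3 min + 6 h 49 min + 7 h 33 min + 9 h 6 min = 42 h 43 min.

42.72 hours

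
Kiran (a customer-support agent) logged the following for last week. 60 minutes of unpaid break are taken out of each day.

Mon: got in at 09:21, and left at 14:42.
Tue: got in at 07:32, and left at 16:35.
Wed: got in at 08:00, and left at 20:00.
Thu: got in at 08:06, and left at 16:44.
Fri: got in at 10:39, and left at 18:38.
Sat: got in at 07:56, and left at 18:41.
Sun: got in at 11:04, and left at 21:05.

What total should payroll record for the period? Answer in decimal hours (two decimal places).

Mon: 09:21–14:42 = 5 h 21 min; less 60 min break → 4 h 21 min
Tue: 07:32–16:35 = 9 h 3 min; less 60 min break → 8 h 3 min
Wed: 08:00–20:00 = 12 h 0 min; less 60 min break → 11 h 0 min
Thu: 08:06–16:44 = 8 h 38 min; less 60 min break → 7 h 38 min
Fri: 10:39–18:38 = 7 h 59 min; less 60 min break → 6 h 59 min
Sat: 07:56–18:41 = 10 h 45 min; less 60 min break → 9 h 45 min
Sun: 11:04–21:05 = 10 h 1 min; less 60 min break → 9 h 1 min
Total: 4 h 21 min + 8 h 3 min + 11 h 0 min + 7 h 38 min + 6 h 59 min + 9 h 45 min + 9 h 1 min = 56 h 47 min.

56.78 hours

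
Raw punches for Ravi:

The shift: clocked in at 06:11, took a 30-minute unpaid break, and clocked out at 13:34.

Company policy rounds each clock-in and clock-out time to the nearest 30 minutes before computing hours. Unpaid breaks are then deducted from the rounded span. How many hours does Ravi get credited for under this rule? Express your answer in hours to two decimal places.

The shift: in 06:11→06:00, out 13:34→13:30; 7 h 30 min − 30 min = 7 h 0 min

7.00 hours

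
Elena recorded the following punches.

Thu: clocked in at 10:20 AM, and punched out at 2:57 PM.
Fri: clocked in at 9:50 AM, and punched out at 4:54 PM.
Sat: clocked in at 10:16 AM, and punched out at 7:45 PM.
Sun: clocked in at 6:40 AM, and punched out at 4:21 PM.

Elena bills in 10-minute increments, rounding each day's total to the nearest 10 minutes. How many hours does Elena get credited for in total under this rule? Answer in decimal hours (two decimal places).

30.83 hours

Thu: 10:20 AM–2:57 PM = 4 h 37 min → rounds to 4 h 40 min
Fri: 9:50 AM–4:54 PM = 7 h 4 min → rounds to 7 h 0 min
Sat: 10:16 AM–7:45 PM = 9 h 29 min → rounds to 9 h 30 min
Sun: 6:40 AM–4:21 PM = 9 h 41 min → rounds to 9 h 40 min
Total credited: 30 h 50 min.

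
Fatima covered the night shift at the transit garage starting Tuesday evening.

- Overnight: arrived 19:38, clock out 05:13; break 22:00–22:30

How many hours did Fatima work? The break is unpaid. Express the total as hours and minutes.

9 h 5 min

Overnight: 19:38 → midnight = 4 h 22 min; midnight → 05:13 = 5 h 13 min; span 9 h 35 min; less 30 min break → 9 h 5 min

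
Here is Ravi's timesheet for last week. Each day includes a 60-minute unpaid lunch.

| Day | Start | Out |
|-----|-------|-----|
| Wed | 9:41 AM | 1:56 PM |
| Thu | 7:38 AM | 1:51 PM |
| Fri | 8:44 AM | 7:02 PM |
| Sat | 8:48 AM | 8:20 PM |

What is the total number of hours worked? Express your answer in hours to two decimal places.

Wed: 9:41 AM–1:56 PM = 4 h 15 min; less 60 min break → 3 h 15 min
Thu: 7:38 AM–1:51 PM = 6 h 13 min; less 60 min break → 5 h 13 min
Fri: 8:44 AM–7:02 PM = 10 h 18 min; less 60 min break → 9 h 18 min
Sat: 8:48 AM–8:20 PM = 11 h 32 min; less 60 min break → 10 h 32 min
Total: 3 h 15 min + 5 h 13 min + 9 h 18 min + 10 h 32 min = 28 h 18 min.

28.30 hours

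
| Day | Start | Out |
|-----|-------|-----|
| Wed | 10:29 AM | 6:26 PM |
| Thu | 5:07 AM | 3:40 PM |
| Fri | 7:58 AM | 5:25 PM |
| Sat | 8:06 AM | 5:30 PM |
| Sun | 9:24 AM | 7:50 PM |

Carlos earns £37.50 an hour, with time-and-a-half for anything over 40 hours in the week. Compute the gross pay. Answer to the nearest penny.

£1937.81

Wed: 10:29 AM–6:26 PM = 7 h 57 min
Thu: 5:07 AM–3:40 PM = 10 h 33 min
Fri: 7:58 AM–5:25 PM = 9 h 27 min
Sat: 8:06 AM–5:30 PM = 9 h 24 min
Sun: 9:24 AM–7:50 PM = 10 h 26 min
Total worked: 47 h 47 min = 2867 min.
Regular 40 h 0 min = 2400 min at £37.50/h; overtime 7 h 47 min = 467 min at £56.25/h.
Pay = (2400 × £37.50 + 467 × £56.25) ÷ 60 = £1937.81.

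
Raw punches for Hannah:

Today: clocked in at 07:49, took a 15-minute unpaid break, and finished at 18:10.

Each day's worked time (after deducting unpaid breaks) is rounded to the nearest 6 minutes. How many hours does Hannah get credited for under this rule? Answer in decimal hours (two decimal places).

Today: 07:49–18:10 = 10 h 21 min − 15 min = 10 h 6 min → rounds to 10 h 6 min

10.10 hours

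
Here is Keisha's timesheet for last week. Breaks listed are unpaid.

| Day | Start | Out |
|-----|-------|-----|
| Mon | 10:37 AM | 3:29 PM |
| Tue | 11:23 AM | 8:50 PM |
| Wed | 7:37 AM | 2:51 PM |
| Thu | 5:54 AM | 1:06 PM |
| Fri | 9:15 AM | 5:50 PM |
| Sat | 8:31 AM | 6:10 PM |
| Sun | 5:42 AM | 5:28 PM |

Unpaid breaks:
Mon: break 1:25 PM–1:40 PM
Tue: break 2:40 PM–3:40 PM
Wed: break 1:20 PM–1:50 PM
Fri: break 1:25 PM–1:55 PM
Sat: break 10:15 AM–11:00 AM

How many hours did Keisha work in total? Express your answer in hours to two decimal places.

Mon: 10:37 AM–3:29 PM = 4 h 52 min; less 15 min break → 4 h 37 min
Tue: 11:23 AM–8:50 PM = 9 h 27 min; less 60 min break → 8 h 27 min
Wed: 7:37 AM–2:51 PM = 7 h 14 min; less 30 min break → 6 h 44 min
Thu: 5:54 AM–1:06 PM = 7 h 12 min
Fri: 9:15 AM–5:50 PM = 8 h 35 min; less 30 min break → 8 h 5 min
Sat: 8:31 AM–6:10 PM = 9 h 39 min; less 45 min break → 8 h 54 min
Sun: 5:42 AM–5:28 PM = 11 h 46 min
Total: 4 h 37 min + 8 h 27 min + 6 h 44 min + 7 h 12 min + 8 h 5 min + 8 h 54 min + 11 h 46 min = 55 h 45 min.

55.75 hours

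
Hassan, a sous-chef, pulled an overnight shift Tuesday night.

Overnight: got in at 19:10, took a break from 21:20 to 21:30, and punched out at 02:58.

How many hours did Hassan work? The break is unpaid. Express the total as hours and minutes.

7 h 38 min

Overnight: 19:10 → midnight = 4 h 50 min; midnight → 02:58 = 2 h 58 min; span 7 h 48 min; less 10 min break → 7 h 38 min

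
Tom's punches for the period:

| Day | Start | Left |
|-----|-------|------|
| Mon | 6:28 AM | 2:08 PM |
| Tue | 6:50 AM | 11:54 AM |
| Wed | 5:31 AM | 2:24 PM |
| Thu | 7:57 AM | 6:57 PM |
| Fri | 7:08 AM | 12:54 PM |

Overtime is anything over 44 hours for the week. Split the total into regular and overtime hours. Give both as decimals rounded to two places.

Regular 38.38 hours, overtime 0.00 hours

Mon: 6:28 AM–2:08 PM = 7 h 40 min
Tue: 6:50 AM–11:54 AM = 5 h 4 min
Wed: 5:31 AM–2:24 PM = 8 h 53 min
Thu: 7:57 AM–6:57 PM = 11 h 0 min
Fri: 7:08 AM–12:54 PM = 5 h 46 min
Total worked: 38 h 23 min = 38.38 h.
Threshold 44 h → overtime 0 h 0 min, regular 38 h 23 min.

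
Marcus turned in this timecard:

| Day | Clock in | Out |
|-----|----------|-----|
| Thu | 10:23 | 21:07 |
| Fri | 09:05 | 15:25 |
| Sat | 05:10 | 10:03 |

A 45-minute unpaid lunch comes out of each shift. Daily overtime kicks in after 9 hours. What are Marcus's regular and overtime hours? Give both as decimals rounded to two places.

Thu: 10:23–21:07 = 10 h 44 min; less 45 min break → 9 h 59 min
Fri: 09:05–15:25 = 6 h 20 min; less 45 min break → 5 h 35 min
Sat: 05:10–10:03 = 4 h 53 min; less 45 min break → 4 h 8 min
Thu reg 9 h 0 min / OT 0 h 59 min; Fri reg 5 h 35 min / OT 0 h 0 min; Sat reg 4 h 8 min / OT 0 h 0 min.
Totals: regular 18 h 43 min, overtime 0 h 59 min.

Regular 18.72 hours, overtime 0.98 hours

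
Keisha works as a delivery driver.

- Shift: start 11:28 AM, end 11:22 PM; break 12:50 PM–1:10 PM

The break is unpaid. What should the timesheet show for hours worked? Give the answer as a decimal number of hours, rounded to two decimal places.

Shift: 11:28 AM–11:22 PM = 11 h 54 min; less 20 min break → 11 h 34 min

11.57 hours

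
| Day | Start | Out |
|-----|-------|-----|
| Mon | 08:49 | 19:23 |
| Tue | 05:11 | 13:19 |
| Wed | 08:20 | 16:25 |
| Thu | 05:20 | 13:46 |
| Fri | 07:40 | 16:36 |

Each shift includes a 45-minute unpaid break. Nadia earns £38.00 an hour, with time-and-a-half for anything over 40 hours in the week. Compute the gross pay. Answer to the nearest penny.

£1542.80

Mon: 08:49–19:23 = 10 h 34 min; less 45 min break → 9 h 49 min
Tue: 05:11–13:19 = 8 h 8 min; less 45 min break → 7 h 23 min
Wed: 08:20–16:25 = 8 h 5 min; less 45 min break → 7 h 20 min
Thu: 05:20–13:46 = 8 h 26 min; less 45 min break → 7 h 41 min
Fri: 07:40–16:36 = 8 h 56 min; less 45 min break → 8 h 11 min
Total worked: 40 h 24 min = 2424 min.
Regular 40 h 0 min = 2400 min at £38.00/h; overtime 0 h 24 min = 24 min at £57.00/h.
Pay = (2400 × £38.00 + 24 × £57.00) ÷ 60 = £1542.80.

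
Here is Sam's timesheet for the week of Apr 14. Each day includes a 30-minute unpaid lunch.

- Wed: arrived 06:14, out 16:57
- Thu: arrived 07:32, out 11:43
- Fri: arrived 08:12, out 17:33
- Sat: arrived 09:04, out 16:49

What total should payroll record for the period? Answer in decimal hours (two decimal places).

30.00 hours

Wed: 06:14–16:57 = 10 h 43 min; less 30 min break → 10 h 13 min
Thu: 07:32–11:43 = 4 h 11 min; less 30 min break → 3 h 41 min
Fri: 08:12–17:33 = 9 h 21 min; less 30 min break → 8 h 51 min
Sat: 09:04–16:49 = 7 h 45 min; less 30 min break → 7 h 15 min
Total: 10 h 13 min + 3 h 41 min + 8 h 51 min + 7 h 15 min = 30 h 0 min.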